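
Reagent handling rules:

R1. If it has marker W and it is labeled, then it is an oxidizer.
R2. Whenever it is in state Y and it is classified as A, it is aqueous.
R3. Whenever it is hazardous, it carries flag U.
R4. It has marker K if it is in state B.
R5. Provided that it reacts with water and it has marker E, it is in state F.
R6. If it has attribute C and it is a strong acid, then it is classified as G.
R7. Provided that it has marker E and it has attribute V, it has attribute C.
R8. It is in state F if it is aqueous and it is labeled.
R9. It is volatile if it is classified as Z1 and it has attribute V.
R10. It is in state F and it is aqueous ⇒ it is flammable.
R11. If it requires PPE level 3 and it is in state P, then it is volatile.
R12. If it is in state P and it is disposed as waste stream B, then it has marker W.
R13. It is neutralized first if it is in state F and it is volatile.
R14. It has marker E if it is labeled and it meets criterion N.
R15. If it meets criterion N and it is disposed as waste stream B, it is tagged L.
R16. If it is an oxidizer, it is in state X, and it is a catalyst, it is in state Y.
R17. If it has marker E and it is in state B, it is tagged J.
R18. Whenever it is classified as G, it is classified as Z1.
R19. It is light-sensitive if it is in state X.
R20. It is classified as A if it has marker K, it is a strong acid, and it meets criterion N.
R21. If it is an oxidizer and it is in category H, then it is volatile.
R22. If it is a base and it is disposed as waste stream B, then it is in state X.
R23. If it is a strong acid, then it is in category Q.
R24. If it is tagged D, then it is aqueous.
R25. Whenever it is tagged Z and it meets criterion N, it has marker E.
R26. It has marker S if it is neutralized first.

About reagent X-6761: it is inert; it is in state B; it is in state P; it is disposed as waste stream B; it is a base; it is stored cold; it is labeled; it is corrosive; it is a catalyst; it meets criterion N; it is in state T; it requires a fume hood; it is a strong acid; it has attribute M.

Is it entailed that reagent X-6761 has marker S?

Forward chaining from the given facts derives: has marker K, has marker W, has marker E, is tagged L, is tagged J, is classified as A, is in state X, is in category Q, is an oxidizer, is in state Y, is light-sensitive, is aqueous, is in state F, is flammable.
The only rule concluding "it has marker S" is R26, which needs "it is neutralized first"; that is never established.

No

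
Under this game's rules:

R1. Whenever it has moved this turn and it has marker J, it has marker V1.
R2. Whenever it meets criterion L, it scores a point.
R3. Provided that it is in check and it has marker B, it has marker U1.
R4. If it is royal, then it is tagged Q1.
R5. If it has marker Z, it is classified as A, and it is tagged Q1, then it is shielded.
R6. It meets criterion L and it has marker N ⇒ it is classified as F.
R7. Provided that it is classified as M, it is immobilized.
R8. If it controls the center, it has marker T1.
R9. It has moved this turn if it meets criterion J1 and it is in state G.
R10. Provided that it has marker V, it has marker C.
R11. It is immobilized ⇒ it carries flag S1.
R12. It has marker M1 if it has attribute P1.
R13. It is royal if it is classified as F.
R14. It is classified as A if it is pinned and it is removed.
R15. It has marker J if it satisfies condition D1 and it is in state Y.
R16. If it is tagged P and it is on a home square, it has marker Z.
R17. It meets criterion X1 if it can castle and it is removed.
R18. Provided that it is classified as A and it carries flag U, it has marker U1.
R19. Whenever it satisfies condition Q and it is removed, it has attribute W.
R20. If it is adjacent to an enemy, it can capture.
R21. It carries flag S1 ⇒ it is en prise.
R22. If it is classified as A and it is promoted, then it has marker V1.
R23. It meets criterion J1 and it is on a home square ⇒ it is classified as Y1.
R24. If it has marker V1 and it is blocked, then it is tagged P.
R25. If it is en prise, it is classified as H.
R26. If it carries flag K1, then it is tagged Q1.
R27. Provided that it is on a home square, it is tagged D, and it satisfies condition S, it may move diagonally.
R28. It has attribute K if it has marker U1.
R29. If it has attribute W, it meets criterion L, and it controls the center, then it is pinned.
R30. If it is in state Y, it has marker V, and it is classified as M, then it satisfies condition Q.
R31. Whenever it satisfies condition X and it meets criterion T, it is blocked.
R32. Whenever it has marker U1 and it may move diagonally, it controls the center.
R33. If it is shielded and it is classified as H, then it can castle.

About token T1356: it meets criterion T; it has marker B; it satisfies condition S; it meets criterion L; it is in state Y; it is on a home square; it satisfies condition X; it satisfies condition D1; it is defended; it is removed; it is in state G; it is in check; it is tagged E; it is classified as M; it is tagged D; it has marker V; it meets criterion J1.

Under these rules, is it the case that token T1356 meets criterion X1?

Forward chaining from the given facts derives: scores a point, has marker U1, is immobilized, has moved this turn, has marker C, carries flag S1, has marker J, is en prise, is classified as Y1, is classified as H, may move diagonally, has attribute K, satisfies condition Q, is blocked, controls the center, has marker V1, has marker T1, has attribute W, is tagged P, is pinned, is classified as A, has marker Z.
The only rule concluding "it meets criterion X1" is R17, which needs "it can castle"; that is never established.

No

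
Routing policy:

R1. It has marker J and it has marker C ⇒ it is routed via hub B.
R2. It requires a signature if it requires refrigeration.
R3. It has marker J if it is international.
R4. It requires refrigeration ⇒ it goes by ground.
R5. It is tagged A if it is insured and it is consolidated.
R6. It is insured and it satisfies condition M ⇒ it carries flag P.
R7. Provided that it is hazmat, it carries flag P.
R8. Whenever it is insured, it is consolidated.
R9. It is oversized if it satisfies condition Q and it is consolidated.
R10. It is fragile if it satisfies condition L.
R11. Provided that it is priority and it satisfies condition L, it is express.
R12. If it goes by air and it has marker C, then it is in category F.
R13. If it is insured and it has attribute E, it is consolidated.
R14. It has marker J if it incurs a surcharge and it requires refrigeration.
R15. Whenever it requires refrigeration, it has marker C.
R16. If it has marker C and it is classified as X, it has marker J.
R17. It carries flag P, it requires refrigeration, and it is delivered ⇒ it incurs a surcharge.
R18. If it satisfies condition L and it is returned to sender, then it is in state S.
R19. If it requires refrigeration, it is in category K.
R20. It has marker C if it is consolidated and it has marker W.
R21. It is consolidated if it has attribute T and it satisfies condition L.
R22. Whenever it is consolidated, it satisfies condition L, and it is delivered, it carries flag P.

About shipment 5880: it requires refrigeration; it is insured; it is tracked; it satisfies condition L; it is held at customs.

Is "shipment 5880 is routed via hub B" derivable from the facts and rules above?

Forward chaining from the given facts derives: requires a signature, goes by ground, is consolidated, is fragile, has marker C, is in category K, is tagged A.
The only rule concluding "it is routed via hub B" is R1, which needs "it has marker J"; that is never established.

No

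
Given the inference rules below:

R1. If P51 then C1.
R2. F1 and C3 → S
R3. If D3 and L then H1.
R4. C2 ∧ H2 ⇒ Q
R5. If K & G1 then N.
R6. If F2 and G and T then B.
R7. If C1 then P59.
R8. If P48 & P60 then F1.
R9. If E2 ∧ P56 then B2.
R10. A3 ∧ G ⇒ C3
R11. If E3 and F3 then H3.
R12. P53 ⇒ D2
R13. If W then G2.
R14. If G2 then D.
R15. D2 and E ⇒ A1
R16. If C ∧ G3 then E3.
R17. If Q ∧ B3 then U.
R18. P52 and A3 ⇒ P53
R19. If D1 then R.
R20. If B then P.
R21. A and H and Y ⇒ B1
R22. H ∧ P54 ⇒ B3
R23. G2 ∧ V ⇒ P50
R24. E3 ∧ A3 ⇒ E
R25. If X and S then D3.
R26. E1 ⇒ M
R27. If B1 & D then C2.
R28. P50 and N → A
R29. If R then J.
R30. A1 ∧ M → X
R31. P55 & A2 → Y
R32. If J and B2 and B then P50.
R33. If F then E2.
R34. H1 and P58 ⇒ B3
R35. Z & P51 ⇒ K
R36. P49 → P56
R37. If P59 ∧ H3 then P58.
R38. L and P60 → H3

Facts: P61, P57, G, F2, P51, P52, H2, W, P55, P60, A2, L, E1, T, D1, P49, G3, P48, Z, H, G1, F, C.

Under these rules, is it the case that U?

No

Forward chaining from the given facts derives: C1, B, P59, F1, G2, D, E3, R, P, M, J, Y, E2, K, P56, H3, N, B2, P50, P58, A, B1, C2, Q.
The only rule concluding U is R17, which needs B3; that is never established.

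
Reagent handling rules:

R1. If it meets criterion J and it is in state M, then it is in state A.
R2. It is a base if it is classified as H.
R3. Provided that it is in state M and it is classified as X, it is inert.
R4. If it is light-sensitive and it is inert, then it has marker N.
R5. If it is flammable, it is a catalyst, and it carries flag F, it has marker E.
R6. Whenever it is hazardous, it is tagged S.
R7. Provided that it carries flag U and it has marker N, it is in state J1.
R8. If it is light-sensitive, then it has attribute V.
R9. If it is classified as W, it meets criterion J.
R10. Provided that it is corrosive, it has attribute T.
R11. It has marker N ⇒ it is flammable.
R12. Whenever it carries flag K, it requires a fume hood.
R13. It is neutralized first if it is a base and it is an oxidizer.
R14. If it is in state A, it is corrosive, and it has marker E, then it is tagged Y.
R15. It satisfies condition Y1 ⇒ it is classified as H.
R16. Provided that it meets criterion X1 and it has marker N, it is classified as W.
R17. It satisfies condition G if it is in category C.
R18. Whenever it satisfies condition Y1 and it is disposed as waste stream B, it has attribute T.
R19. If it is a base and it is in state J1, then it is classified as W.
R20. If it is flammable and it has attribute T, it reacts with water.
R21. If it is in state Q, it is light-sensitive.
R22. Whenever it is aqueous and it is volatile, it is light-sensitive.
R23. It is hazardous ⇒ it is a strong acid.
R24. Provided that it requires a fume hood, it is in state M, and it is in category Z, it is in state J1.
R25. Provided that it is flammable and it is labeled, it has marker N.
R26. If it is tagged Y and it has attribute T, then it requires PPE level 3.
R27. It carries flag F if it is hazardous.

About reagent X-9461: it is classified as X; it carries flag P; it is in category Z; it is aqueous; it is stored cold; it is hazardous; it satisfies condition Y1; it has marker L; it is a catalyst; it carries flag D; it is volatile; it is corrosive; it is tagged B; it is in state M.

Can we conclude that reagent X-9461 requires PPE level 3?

Forward chaining from the given facts derives: is inert, is tagged S, has attribute T, is classified as H, is light-sensitive, is a strong acid, carries flag F, is a base, has marker N, has attribute V, is flammable, reacts with water, has marker E.
The only rule concluding "it requires PPE level 3" is R26, which needs "it is tagged Y"; that is never established.

No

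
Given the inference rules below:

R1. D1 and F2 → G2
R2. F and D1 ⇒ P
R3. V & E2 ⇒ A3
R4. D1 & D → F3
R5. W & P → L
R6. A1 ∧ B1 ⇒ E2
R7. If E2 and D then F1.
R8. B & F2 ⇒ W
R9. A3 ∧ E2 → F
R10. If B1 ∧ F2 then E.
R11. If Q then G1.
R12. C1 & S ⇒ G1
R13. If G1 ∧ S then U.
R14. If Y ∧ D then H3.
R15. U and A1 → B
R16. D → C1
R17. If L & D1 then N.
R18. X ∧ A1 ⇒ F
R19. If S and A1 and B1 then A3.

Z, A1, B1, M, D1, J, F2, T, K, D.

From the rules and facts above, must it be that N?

Forward chaining from the given facts derives: G2, F3, E2, F1, E, C1.
The only rule concluding N is R17, which needs L; that is never established.

No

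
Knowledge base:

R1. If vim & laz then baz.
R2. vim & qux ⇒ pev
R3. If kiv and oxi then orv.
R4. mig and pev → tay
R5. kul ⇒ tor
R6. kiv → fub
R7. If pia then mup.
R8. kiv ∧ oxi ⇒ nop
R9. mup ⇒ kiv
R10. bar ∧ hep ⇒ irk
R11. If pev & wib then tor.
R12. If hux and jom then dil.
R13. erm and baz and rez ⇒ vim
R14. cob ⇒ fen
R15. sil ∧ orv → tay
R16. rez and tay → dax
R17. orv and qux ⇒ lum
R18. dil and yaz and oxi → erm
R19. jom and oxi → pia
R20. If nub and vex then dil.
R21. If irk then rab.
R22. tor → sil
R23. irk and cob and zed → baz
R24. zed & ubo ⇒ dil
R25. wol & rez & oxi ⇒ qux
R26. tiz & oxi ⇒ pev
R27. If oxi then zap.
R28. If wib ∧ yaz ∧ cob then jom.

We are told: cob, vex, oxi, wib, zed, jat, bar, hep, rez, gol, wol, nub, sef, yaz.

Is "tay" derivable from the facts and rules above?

Yes

irk  (by R10: bar, hep)
dil  (by R20: nub, vex)
baz  (by R23: irk, cob, zed)
qux  (by R25: wol, rez, oxi)
jom  (by R28: wib, yaz, cob)
erm  (by R18: dil, yaz, oxi)
pia  (by R19: jom, oxi)
mup  (by R7: pia)
kiv  (by R9: mup)
vim  (by R13: erm, baz, rez)
pev  (by R2: vim, qux)
orv  (by R3: kiv, oxi)
tor  (by R11: pev, wib)
sil  (by R22: tor)
tay  (by R15: sil, orv)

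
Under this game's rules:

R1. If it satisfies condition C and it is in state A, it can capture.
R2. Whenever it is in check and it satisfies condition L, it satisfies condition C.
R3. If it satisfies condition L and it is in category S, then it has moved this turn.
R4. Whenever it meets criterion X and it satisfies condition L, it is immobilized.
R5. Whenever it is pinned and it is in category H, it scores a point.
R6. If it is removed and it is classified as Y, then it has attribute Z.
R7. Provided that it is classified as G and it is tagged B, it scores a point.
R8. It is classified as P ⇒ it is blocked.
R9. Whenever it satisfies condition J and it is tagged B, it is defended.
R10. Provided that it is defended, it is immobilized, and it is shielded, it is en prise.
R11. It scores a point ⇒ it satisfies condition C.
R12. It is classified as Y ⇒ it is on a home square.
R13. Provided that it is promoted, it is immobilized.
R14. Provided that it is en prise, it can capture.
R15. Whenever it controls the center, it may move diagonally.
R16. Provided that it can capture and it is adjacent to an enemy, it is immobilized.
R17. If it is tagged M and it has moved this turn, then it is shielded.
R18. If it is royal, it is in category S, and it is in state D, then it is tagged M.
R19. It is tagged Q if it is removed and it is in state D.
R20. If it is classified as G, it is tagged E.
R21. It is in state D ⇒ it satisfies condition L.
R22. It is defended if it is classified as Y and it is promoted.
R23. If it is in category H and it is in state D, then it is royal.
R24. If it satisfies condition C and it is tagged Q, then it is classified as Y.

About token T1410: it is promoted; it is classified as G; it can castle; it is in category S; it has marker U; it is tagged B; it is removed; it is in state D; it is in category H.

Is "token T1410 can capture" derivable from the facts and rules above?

By R7 (it is classified as G, it is tagged B): it scores a point.
By R11 (it scores a point): it satisfies condition C.
By R13 (it is promoted): it is immobilized.
By R19 (it is removed, it is in state D): it is tagged Q.
By R21 (it is in state D): it satisfies condition L.
By R23 (it is in category H, it is in state D): it is royal.
By R24 (it satisfies condition C, it is tagged Q): it is classified as Y.
By R3 (it satisfies condition L, it is in category S): it has moved this turn.
By R18 (it is royal, it is in category S, it is in state D): it is tagged M.
By R22 (it is classified as Y, it is promoted): it is defended.
By R17 (it is tagged M, it has moved this turn): it is shielded.
By R10 (it is defended, it is immobilized, it is shielded): it is en prise.
By R14 (it is en prise): it can capture.

Yes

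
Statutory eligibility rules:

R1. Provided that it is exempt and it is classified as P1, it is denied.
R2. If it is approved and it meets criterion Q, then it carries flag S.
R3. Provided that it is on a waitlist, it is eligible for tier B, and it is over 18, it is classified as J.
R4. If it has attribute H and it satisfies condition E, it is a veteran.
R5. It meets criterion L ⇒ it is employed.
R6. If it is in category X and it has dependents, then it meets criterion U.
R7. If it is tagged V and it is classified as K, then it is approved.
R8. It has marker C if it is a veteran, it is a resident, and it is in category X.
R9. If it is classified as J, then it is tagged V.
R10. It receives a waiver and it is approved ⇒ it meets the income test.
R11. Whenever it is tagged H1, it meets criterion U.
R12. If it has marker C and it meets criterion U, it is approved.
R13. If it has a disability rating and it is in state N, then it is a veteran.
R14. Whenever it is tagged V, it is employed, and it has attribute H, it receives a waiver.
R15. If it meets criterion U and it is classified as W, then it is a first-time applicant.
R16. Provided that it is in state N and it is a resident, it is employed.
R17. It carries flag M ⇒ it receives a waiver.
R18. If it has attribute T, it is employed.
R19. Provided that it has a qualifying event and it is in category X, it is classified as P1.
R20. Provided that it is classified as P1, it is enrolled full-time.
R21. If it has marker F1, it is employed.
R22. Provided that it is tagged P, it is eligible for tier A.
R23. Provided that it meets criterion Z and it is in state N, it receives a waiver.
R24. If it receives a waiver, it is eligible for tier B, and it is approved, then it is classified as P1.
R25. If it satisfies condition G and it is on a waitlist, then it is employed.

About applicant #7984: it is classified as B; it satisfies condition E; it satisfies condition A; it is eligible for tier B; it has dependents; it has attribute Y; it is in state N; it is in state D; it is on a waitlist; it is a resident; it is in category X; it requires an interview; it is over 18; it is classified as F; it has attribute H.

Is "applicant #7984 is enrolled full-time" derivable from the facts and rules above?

Yes

By R3 (it is on a waitlist, it is eligible for tier B, it is over 18): it is classified as J.
By R4 (it has attribute H, it satisfies condition E): it is a veteran.
By R6 (it is in category X, it has dependents): it meets criterion U.
By R8 (it is a veteran, it is a resident, it is in category X): it has marker C.
By R9 (it is classified as J): it is tagged V.
By R12 (it has marker C, it meets criterion U): it is approved.
By R16 (it is in state N, it is a resident): it is employed.
By R14 (it is tagged V, it is employed, it has attribute H): it receives a waiver.
By R24 (it receives a waiver, it is eligible for tier B, it is approved): it is classified as P1.
By R20 (it is classified as P1): it is enrolled full-time.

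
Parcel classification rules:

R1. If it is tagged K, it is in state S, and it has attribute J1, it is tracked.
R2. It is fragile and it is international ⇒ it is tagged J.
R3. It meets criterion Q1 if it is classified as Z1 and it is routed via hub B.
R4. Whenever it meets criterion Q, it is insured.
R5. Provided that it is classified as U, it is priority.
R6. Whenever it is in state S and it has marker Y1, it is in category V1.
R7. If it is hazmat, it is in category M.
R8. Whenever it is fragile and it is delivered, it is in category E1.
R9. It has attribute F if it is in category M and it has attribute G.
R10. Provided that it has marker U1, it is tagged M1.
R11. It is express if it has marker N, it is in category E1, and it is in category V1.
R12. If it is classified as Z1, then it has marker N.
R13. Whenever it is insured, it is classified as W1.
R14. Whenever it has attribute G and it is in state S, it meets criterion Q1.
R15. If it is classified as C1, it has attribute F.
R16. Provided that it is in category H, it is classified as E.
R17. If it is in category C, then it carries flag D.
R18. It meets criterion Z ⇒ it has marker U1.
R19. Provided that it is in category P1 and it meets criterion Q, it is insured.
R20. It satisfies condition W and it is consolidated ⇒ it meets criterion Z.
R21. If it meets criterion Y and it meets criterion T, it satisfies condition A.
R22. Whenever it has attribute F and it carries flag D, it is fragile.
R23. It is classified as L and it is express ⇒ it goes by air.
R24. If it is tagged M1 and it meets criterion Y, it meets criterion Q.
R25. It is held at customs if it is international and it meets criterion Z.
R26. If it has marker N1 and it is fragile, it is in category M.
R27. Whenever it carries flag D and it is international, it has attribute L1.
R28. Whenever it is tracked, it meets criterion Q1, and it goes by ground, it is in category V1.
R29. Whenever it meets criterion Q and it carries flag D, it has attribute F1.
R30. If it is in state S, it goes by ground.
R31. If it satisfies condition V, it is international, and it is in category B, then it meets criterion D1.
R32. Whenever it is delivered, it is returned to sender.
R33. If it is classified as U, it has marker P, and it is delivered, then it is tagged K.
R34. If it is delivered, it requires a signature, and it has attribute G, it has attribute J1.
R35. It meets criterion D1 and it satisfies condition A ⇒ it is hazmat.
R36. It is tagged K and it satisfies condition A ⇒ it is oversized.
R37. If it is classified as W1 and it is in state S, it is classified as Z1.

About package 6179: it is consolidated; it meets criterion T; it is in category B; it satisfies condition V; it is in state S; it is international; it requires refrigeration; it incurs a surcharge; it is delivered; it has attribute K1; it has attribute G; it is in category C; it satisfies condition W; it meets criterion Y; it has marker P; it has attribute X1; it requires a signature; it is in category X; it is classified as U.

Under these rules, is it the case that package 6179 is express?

By R14 (it has attribute G, it is in state S): it meets criterion Q1.
By R17 (it is in category C): it carries flag D.
By R20 (it satisfies condition W, it is consolidated): it meets criterion Z.
By R21 (it meets criterion Y, it meets criterion T): it satisfies condition A.
By R30 (it is in state S): it goes by ground.
By R31 (it satisfies condition V, it is international, it is in category B): it meets criterion D1.
By R33 (it is classified as U, it has marker P, it is delivered): it is tagged K.
By R34 (it is delivered, it requires a signature, it has attribute G): it has attribute J1.
By R35 (it meets criterion D1, it satisfies condition A): it is hazmat.
By R1 (it is tagged K, it is in state S, it has attribute J1): it is tracked.
By R7 (it is hazmat): it is in category M.
By R9 (it is in category M, it has attribute G): it has attribute F.
By R18 (it meets criterion Z): it has marker U1.
By R22 (it has attribute F, it carries flag D): it is fragile.
By R28 (it is tracked, it meets criterion Q1, it goes by ground): it is in category V1.
By R8 (it is fragile, it is delivered): it is in category E1.
By R10 (it has marker U1): it is tagged M1.
By R24 (it is tagged M1, it meets criterion Y): it meets criterion Q.
By R4 (it meets criterion Q): it is insured.
By R13 (it is insured): it is classified as W1.
By R37 (it is classified as W1, it is in state S): it is classified as Z1.
By R12 (it is classified as Z1): it has marker N.
By R11 (it has marker N, it is in category E1, it is in category V1): it is express.

Yes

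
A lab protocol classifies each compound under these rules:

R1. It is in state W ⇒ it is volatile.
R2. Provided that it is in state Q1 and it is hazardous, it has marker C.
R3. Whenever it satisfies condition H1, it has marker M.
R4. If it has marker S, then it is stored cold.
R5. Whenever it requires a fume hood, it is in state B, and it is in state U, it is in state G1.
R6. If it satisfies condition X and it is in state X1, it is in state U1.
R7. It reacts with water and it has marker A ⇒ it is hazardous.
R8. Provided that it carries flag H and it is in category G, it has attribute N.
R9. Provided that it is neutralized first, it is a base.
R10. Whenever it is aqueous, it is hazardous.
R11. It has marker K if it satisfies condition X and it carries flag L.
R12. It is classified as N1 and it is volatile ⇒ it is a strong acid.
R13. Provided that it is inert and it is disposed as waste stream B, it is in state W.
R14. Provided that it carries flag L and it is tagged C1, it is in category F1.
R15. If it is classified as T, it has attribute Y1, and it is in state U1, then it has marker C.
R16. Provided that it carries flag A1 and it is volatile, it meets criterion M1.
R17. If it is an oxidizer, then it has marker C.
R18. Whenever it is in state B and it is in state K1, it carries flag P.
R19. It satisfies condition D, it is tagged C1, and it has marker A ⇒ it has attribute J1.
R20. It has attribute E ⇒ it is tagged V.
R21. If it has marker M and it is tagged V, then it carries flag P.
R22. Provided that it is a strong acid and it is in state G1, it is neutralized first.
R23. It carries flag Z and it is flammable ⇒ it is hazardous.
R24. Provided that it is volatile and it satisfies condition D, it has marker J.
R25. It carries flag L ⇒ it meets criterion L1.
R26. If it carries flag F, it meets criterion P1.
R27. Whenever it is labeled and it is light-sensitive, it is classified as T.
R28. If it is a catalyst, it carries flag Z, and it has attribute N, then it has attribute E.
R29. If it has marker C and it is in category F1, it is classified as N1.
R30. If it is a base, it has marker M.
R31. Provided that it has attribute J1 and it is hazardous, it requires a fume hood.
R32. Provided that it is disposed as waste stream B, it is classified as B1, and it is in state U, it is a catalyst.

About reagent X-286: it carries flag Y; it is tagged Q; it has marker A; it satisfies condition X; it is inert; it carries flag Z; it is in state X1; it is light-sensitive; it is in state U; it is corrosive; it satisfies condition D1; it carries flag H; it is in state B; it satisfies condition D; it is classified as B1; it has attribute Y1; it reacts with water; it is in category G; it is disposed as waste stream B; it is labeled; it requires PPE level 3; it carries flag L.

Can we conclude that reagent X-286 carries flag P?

No

Forward chaining from the given facts derives: is in state U1, is hazardous, has attribute N, has marker K, is in state W, meets criterion L1, is classified as T, is a catalyst, is volatile, has marker C, has marker J, has attribute E, is tagged V.
Rules concluding "it carries flag P": R18 needs "it is in state K1"; R21 needs "it has marker M" — none of these are established.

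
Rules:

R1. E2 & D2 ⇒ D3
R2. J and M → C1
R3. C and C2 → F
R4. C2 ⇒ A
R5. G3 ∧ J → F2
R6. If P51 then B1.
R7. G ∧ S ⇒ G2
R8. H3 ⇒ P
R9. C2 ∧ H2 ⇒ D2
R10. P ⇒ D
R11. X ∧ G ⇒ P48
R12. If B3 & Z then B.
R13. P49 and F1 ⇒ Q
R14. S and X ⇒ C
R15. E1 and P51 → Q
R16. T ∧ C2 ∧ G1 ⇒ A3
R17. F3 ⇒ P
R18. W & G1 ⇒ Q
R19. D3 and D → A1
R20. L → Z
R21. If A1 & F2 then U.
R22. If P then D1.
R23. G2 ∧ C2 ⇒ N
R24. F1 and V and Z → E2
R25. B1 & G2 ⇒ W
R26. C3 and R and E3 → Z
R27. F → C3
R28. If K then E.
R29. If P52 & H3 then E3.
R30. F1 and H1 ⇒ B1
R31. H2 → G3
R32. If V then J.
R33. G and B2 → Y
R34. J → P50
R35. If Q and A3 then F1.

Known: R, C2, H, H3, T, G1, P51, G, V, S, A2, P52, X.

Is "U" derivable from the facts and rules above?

No

Forward chaining from the given facts derives: A, B1, G2, P, D, P48, C, A3, D1, N, W, E3, J, P50, F, Q, C3, F1, Z, E2.
The only rule concluding U is R21, which needs A1; that is never established.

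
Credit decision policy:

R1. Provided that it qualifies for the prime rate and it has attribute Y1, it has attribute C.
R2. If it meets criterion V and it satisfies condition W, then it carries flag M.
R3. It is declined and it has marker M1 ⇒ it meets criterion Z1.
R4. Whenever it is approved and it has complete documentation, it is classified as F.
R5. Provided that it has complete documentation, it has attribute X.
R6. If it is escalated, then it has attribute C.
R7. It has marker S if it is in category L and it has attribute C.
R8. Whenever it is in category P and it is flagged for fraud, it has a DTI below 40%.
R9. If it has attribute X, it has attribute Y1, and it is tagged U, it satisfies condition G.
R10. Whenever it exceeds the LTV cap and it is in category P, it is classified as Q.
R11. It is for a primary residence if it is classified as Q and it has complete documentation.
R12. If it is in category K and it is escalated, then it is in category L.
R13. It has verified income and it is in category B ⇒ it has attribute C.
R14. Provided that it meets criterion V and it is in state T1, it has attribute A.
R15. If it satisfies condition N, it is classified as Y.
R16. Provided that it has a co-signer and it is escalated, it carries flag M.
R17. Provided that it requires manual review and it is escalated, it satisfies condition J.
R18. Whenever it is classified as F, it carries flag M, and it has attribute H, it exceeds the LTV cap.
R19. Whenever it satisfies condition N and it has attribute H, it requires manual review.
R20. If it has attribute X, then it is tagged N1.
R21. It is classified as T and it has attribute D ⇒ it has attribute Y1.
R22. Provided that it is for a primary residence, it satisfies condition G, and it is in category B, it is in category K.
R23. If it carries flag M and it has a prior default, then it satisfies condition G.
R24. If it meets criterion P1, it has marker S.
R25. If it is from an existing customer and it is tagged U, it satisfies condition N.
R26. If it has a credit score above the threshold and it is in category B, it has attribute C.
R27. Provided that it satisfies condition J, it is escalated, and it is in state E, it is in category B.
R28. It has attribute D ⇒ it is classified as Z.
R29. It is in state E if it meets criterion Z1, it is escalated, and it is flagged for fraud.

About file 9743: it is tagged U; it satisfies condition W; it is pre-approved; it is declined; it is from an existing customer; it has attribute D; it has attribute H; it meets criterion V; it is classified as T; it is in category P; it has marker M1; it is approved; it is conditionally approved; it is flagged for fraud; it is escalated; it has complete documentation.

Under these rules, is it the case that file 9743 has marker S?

Yes

By R2 (it meets criterion V, it satisfies condition W): it carries flag M.
By R3 (it is declined, it has marker M1): it meets criterion Z1.
By R4 (it is approved, it has complete documentation): it is classified as F.
By R5 (it has complete documentation): it has attribute X.
By R6 (it is escalated): it has attribute C.
By R18 (it is classified as F, it carries flag M, it has attribute H): it exceeds the LTV cap.
By R21 (it is classified as T, it has attribute D): it has attribute Y1.
By R25 (it is from an existing customer, it is tagged U): it satisfies condition N.
By R29 (it meets criterion Z1, it is escalated, it is flagged for fraud): it is in state E.
By R9 (it has attribute X, it has attribute Y1, it is tagged U): it satisfies condition G.
By R10 (it exceeds the LTV cap, it is in category P): it is classified as Q.
By R11 (it is classified as Q, it has complete documentation): it is for a primary residence.
By R19 (it satisfies condition N, it has attribute H): it requires manual review.
By R17 (it requires manual review, it is escalated): it satisfies condition J.
By R27 (it satisfies condition J, it is escalated, it is in state E): it is in category B.
By R22 (it is for a primary residence, it satisfies condition G, it is in category B): it is in category K.
By R12 (it is in category K, it is escalated): it is in category L.
By R7 (it is in category L, it has attribute C): it has marker S.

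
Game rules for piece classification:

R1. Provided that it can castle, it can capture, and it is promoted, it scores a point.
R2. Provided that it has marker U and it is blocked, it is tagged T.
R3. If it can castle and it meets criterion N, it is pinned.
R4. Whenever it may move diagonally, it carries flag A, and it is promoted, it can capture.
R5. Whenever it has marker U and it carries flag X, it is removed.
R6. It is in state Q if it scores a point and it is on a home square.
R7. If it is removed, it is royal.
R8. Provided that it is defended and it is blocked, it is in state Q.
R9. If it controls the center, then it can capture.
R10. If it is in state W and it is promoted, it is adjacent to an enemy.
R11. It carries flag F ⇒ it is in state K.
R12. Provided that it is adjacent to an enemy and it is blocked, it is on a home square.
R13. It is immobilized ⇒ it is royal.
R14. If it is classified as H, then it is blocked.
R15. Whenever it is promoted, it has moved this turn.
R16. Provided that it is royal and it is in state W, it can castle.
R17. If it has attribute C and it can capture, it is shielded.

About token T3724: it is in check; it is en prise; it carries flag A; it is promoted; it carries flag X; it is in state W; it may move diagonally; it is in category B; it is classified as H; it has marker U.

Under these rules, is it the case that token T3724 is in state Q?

By R4 (it may move diagonally, it carries flag A, it is promoted): it can capture.
By R5 (it has marker U, it carries flag X): it is removed.
By R7 (it is removed): it is royal.
By R10 (it is in state W, it is promoted): it is adjacent to an enemy.
By R14 (it is classified as H): it is blocked.
By R16 (it is royal, it is in state W): it can castle.
By R1 (it can castle, it can capture, it is promoted): it scores a point.
By R12 (it is adjacent to an enemy, it is blocked): it is on a home square.
By R6 (it scores a point, it is on a home square): it is in state Q.

Yes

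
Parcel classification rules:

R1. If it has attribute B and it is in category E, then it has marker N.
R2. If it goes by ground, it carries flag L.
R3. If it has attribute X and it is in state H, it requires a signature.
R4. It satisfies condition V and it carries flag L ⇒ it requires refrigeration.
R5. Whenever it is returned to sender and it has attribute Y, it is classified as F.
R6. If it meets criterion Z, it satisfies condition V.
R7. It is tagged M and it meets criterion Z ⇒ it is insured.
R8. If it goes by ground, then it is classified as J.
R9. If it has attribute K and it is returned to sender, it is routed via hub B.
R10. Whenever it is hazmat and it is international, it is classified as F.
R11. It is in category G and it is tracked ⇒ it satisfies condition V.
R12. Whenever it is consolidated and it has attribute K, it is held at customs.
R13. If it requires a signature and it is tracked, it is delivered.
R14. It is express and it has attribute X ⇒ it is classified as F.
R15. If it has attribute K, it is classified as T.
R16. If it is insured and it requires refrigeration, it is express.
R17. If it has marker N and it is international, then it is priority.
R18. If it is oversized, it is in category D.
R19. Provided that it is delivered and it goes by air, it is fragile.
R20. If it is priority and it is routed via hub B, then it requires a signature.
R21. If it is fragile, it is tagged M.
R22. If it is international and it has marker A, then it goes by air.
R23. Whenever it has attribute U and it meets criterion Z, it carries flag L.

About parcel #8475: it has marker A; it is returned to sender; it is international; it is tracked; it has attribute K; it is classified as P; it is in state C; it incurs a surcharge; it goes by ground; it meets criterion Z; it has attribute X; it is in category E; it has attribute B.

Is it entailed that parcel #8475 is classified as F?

Yes

By R1 (it has attribute B, it is in category E): it has marker N.
By R2 (it goes by ground): it carries flag L.
By R6 (it meets criterion Z): it satisfies condition V.
By R9 (it has attribute K, it is returned to sender): it is routed via hub B.
By R17 (it has marker N, it is international): it is priority.
By R20 (it is priority, it is routed via hub B): it requires a signature.
By R22 (it is international, it has marker A): it goes by air.
By R4 (it satisfies condition V, it carries flag L): it requires refrigeration.
By R13 (it requires a signature, it is tracked): it is delivered.
By R19 (it is delivered, it goes by air): it is fragile.
By R21 (it is fragile): it is tagged M.
By R7 (it is tagged M, it meets criterion Z): it is insured.
By R16 (it is insured, it requires refrigeration): it is express.
By R14 (it is express, it has attribute X): it is classified as F.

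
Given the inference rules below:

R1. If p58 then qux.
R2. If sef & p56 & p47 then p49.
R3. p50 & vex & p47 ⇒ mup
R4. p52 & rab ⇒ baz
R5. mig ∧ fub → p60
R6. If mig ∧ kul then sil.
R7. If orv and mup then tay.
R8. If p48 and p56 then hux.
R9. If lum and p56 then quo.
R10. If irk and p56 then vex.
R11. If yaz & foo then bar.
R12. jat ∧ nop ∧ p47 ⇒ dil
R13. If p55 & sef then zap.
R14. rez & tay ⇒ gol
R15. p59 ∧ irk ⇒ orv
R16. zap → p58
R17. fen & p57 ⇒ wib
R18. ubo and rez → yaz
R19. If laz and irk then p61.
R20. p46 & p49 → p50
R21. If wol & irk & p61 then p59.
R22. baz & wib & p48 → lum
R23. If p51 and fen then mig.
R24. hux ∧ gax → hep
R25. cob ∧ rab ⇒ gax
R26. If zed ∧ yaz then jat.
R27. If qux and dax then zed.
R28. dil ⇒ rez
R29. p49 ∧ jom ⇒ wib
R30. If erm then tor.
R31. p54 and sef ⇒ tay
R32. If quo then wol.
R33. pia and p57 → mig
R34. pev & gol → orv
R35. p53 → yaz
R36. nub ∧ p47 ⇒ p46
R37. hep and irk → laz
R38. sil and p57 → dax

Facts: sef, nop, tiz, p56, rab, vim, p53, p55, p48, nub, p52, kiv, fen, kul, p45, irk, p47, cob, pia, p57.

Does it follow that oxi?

No

Forward chaining from the given facts derives: p49, baz, hux, vex, zap, p58, wib, lum, gax, mig, yaz, p46, qux, sil, quo, p50, hep, wol, laz, dax, mup, p61, p59, zed, orv, jat, tay, dil, rez, gol.
No rule has oxi as its conclusion, and it is not among the given facts.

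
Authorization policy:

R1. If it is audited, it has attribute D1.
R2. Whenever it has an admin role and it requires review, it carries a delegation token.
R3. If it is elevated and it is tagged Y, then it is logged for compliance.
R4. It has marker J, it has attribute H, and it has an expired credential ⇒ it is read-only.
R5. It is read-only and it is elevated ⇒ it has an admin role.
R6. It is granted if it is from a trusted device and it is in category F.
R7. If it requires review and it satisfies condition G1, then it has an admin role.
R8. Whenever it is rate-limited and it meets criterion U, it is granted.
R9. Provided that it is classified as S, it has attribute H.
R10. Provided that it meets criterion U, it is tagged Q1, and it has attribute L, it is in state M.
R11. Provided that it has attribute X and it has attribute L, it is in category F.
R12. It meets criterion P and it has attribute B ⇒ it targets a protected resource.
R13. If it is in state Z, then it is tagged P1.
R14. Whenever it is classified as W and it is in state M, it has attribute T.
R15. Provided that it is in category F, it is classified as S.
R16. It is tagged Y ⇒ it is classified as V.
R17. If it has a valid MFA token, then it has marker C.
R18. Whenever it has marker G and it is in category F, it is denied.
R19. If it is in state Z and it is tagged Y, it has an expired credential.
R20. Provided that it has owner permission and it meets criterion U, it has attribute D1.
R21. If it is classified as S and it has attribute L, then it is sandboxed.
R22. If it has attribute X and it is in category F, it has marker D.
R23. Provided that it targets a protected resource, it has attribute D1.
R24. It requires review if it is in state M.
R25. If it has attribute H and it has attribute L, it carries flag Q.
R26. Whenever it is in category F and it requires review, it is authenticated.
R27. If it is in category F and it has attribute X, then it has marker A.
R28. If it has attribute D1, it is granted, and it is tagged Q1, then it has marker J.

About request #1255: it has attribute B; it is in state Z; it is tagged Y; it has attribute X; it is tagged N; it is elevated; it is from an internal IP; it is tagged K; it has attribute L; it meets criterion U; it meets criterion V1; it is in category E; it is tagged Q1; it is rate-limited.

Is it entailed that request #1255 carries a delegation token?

No

Forward chaining from the given facts derives: is logged for compliance, is granted, is in state M, is in category F, is tagged P1, is classified as S, is classified as V, has an expired credential, is sandboxed, has marker D, requires review, is authenticated, has marker A, has attribute H, carries flag Q.
The only rule concluding "it carries a delegation token" is R2, which needs "it has an admin role"; that is never established.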